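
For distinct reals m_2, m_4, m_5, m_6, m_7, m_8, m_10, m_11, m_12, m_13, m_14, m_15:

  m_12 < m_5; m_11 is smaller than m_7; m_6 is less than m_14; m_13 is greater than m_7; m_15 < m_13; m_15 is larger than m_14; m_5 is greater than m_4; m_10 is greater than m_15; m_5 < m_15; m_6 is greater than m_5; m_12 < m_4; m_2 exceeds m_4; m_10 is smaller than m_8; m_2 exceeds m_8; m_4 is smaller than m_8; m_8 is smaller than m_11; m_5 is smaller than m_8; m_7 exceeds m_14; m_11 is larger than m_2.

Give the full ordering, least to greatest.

m_12 < m_4 < m_5 < m_6 < m_14 < m_15 < m_10 < m_8 < m_2 < m_11 < m_7 < m_13

Nothing is placed below m_12, so it is least; from there m_12 < m_4; m_4 < m_5; m_5 < m_6; m_6 < m_14; m_14 < m_15; m_15 < m_10; m_10 < m_8; m_8 < m_2; m_2 < m_11; m_11 < m_7; m_7 < m_13, each given directly.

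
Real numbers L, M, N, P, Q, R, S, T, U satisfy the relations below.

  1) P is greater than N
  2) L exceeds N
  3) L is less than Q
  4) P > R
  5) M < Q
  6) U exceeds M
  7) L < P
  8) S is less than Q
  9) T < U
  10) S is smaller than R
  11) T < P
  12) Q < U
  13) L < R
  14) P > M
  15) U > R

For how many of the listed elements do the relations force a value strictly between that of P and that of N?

2

Chaining upward from N reaches: L, R, Q, U.
Chaining downward from P reaches: M, S, T, L, R.
Strictly between N and P are those in both lists: L, R — 2 elements.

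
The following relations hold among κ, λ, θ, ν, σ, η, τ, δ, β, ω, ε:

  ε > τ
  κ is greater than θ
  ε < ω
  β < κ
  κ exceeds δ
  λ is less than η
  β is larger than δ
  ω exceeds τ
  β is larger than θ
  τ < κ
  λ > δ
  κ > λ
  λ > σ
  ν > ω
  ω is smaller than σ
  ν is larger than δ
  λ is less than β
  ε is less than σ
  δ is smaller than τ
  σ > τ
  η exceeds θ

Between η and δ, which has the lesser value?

δ < τ and τ < ε give δ < ε.
Then ε < ω extends the chain to ω.
With ω < σ: δ < τ < ε < ω < σ.
Then σ < λ extends the chain to λ.
Then λ < η extends the chain to η.
So δ < η; δ is the smaller of the two.

δ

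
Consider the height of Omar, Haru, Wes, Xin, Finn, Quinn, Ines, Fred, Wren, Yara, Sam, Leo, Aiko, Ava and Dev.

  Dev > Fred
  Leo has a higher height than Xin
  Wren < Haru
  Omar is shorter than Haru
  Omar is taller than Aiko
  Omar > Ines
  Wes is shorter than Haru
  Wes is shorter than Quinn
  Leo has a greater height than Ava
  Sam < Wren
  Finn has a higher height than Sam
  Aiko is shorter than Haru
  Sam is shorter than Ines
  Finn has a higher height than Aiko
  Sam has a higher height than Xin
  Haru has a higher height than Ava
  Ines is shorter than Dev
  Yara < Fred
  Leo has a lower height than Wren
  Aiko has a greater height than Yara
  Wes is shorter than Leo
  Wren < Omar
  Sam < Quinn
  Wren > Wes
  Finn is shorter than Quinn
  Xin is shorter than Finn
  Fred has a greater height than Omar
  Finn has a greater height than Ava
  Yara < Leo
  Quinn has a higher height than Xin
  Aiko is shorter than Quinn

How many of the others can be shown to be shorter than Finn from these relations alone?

5

Directly below Finn: Xin, Sam, Ava, Aiko.
One step further: Yara (5 so far).
Nothing else is reachable below Finn; 5 in all.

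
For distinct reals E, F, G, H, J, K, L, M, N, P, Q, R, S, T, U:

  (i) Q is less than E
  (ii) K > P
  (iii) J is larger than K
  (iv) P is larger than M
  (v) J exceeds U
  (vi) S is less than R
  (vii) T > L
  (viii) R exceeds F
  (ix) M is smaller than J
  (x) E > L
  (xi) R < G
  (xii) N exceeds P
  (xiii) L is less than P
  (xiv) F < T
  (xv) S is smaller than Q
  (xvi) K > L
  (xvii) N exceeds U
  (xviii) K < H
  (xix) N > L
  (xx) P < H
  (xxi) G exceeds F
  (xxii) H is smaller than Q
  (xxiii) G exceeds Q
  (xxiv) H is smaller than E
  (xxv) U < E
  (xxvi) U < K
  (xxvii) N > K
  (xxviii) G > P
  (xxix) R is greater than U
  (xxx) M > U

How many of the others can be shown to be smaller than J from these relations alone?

5

Directly below J: U, M, K.
One step further: L, P (5 so far).
Nothing else is reachable below J; 5 in all.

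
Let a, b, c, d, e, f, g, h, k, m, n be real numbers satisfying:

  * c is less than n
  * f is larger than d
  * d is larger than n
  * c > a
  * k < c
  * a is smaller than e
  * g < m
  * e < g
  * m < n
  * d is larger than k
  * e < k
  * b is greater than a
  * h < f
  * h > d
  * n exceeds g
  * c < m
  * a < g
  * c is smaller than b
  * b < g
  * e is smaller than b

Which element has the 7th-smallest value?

The consecutive relations fix a unique order: a < e < k < c < b < g < m < n < d < h < f.
The 7th smallest is m.

m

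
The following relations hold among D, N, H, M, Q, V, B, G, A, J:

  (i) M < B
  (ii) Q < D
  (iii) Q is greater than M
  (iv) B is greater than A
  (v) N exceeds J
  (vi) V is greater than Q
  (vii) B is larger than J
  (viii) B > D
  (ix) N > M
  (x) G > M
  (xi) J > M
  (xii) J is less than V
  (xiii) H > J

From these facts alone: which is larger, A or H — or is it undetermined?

undetermined

Following every chain through A: above A we get B.
H is not reached, and no chain runs the other way from H to A.
So the given relations leave the order of A and H undetermined.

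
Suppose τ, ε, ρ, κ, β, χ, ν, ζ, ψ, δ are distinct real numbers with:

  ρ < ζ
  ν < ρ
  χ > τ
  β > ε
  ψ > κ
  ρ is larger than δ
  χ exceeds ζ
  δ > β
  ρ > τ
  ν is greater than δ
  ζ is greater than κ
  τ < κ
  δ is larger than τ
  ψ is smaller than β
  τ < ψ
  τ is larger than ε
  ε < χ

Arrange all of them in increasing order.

ε < τ < κ < ψ < β < δ < ν < ρ < ζ < χ

The consecutive links are each given: ε < τ; τ < κ; κ < ψ; ψ < β; β < δ; δ < ν; ν < ρ; ρ < ζ; ζ < χ.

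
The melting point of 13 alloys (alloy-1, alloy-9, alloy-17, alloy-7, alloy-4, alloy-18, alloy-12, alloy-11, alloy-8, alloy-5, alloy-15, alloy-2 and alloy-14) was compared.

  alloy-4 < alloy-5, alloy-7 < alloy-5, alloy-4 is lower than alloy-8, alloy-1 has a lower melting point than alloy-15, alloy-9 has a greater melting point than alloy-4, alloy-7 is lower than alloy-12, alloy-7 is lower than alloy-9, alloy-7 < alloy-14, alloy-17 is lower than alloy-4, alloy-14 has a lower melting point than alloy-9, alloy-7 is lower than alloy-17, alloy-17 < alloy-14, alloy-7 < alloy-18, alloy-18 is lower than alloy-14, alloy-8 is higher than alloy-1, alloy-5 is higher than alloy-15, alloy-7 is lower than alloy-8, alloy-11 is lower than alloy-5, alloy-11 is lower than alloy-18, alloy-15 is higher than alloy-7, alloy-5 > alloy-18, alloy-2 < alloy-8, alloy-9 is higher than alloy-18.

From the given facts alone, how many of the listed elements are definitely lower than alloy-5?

The elements the relations force below alloy-5 are alloy-7, alloy-1, alloy-17, alloy-11, alloy-18, alloy-15, alloy-4 — no chain reaches any other.
That is 7.

7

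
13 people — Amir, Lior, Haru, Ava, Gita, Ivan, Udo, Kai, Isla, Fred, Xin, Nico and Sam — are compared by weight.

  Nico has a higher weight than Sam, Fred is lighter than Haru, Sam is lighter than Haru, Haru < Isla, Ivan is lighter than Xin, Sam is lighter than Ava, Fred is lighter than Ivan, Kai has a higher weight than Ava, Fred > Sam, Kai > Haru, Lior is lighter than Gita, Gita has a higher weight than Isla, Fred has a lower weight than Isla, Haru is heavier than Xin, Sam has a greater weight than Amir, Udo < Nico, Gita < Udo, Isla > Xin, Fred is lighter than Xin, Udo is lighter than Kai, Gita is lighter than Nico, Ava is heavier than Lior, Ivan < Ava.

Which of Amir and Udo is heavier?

Chaining the given relations: Amir < Sam < Fred < Ivan < Xin < Haru < Isla < Gita < Udo.
So Amir < Udo; Udo is the heavier of the two.

Udo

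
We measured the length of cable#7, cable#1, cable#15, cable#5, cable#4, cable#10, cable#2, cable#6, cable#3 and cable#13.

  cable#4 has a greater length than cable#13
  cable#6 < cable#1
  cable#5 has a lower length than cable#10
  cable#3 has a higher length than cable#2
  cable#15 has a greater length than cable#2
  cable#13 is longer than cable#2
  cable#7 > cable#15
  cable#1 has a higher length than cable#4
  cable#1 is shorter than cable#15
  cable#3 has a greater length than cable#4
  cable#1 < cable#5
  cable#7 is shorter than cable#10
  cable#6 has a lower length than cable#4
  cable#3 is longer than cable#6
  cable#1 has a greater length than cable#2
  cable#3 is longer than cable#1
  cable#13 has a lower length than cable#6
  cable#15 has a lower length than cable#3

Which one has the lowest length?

cable#13 is not least since cable#2 < cable#13; cable#6 is not least since cable#13 < cable#6; cable#4 is not least since cable#13 < cable#4; cable#1 is not least since cable#6 < cable#1; cable#15 is not least since cable#1 < cable#15; cable#5 is not least since cable#1 < cable#5; cable#3 is not least since cable#6 < cable#3; cable#7 is not least since cable#15 < cable#7; cable#10 is not least since cable#7 < cable#10.
Only cable#2 has nothing below it, so cable#2 is the lowest length.

cable#2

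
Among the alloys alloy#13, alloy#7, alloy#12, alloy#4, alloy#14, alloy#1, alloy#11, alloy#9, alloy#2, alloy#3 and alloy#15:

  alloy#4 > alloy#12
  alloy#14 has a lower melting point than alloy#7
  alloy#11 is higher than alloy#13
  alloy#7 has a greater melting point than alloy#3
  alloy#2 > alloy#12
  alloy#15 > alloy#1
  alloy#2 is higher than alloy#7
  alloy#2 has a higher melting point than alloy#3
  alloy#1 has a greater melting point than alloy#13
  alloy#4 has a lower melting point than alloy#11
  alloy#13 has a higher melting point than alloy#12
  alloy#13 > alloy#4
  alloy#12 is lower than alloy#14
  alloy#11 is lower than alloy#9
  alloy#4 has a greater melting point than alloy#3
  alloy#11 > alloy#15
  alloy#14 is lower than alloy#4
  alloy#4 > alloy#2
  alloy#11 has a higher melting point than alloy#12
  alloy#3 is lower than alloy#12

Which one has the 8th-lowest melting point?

Piecing the relations together gives one ordering: alloy#3 < alloy#12 < alloy#14 < alloy#7 < alloy#2 < alloy#4 < alloy#13 < alloy#1 < alloy#15 < alloy#11 < alloy#9.
The 8th smallest is alloy#1.

alloy#1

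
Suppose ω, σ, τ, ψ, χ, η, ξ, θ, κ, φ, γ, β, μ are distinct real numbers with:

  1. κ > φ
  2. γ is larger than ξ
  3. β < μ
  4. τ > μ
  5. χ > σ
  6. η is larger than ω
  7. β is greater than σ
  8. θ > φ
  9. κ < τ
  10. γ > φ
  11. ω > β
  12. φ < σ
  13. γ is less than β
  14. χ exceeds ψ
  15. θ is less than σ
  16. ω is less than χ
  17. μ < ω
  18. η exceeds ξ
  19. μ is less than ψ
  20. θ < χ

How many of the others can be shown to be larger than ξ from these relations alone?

8

Directly above ξ: γ, η.
One step further: β (3 so far).
One step further: μ, ω (5 so far).
One step further: τ, ψ, χ (8 so far).
Nothing else is reachable above ξ; 8 in all.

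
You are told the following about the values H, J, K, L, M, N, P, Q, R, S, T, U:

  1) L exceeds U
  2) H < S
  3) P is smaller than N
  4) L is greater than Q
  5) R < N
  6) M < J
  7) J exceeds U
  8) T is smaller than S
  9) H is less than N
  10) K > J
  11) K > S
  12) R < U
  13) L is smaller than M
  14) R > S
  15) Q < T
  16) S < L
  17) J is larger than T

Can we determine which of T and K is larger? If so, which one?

K

T < S and S < R give T < R.
Then R < U extends the chain to U.
With U < L: T < S < R < U < L.
Then L < M extends the chain to M.
Then M < J extends the chain to J.
Then J < K extends the chain to K.
So K is larger.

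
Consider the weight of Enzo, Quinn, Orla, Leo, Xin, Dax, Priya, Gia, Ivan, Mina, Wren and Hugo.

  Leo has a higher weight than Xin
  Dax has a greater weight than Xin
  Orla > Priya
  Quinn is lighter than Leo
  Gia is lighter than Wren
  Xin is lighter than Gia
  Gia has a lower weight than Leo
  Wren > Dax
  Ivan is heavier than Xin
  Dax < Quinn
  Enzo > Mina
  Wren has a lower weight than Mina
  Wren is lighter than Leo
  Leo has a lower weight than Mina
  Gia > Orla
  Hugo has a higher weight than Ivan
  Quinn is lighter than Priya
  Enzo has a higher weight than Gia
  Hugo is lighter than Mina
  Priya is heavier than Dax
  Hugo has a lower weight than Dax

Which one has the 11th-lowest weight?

Chaining the given pairs: Xin < Ivan < Hugo < Dax < Quinn < Priya < Orla < Gia < Wren < Leo < Mina < Enzo.
Counting 11 from the smallest end gives Mina.

Mina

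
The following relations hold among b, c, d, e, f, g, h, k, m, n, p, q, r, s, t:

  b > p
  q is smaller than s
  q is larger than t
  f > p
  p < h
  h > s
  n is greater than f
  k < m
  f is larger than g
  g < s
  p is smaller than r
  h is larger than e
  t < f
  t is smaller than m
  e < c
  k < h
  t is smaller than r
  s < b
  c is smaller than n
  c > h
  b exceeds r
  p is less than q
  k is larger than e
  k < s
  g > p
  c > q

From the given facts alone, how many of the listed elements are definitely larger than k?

From k the given relations immediately reach s, m, h.
From those, b, c — 5 in total.
From those, n — 6 in total.
No other element is forced above k by the given relations, so the count is 6.

6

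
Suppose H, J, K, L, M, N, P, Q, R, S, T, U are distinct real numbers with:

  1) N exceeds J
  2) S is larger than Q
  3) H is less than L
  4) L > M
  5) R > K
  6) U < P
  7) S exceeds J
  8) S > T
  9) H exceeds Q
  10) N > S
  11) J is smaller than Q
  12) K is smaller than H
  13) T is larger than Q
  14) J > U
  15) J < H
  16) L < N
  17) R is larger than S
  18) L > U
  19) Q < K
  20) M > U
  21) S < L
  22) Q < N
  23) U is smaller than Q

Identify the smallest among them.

U

P is not least since U < P; J is not least since U < J; Q is not least since U < Q; K is not least since Q < K; H is not least since J < H; T is not least since Q < T; S is not least since Q < S; M is not least since U < M; R is not least since K < R; L is not least since H < L; N is not least since J < N.
Only U has nothing below it, so U is the smallest.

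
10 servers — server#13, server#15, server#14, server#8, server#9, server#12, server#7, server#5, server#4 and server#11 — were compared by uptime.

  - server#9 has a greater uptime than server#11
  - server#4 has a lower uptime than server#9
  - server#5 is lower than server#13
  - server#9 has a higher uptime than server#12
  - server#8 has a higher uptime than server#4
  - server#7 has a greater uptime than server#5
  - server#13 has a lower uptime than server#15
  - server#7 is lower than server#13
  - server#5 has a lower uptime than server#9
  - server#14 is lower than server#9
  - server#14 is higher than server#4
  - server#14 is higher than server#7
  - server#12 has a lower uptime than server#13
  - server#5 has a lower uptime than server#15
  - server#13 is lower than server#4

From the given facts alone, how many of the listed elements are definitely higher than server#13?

5

Directly above server#13: server#4, server#15.
One step further: server#14, server#8, server#9 (5 so far).
No other element is forced above server#13 by the given relations, so the count is 5.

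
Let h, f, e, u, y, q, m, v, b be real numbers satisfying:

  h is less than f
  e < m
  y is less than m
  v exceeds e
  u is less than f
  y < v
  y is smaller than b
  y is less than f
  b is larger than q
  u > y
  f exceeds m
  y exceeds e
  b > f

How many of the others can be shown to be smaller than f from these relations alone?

5

From f the given relations immediately reach y, m, h, u.
From those, e — 5 in total.
No other element is forced below f by the given relations, so the count is 5.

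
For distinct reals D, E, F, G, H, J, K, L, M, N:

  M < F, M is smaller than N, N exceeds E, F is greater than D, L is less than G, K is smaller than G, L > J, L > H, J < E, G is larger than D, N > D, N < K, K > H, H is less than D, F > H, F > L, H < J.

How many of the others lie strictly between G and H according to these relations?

The relations place H below G. An element lies strictly between them when it is forced above H and also forced below G.
Above H: {J, D, L, E, N, K, F}. Below G: {J, D, L, M, E, N, K}.
Intersection: {J, D, L, E, N, K} — 6.

6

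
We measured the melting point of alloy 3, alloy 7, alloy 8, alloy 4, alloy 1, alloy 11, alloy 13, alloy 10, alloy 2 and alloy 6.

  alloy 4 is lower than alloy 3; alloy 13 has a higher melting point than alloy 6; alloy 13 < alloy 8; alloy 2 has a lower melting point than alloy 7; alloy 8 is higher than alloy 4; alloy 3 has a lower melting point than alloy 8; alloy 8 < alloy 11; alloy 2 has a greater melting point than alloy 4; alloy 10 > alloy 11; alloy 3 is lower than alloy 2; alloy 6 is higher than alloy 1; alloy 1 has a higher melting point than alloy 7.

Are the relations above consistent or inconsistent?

The single ordering alloy 4 < alloy 3 < alloy 2 < alloy 7 < alloy 1 < alloy 6 < alloy 13 < alloy 8 < alloy 11 < alloy 10 satisfies every listed relation, so no contradiction arises.

consistent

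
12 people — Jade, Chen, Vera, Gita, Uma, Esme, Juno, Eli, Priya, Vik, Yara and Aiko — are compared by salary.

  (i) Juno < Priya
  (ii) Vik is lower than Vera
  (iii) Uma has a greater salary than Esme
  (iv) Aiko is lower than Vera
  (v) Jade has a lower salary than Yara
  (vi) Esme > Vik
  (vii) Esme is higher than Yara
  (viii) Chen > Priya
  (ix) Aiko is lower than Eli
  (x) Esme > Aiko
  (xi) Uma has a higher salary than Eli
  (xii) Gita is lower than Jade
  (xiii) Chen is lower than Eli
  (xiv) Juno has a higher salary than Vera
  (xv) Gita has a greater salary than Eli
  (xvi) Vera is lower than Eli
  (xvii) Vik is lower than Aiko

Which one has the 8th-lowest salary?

Gita

Piecing the relations together gives one ordering: Vik < Aiko < Vera < Juno < Priya < Chen < Eli < Gita < Jade < Yara < Esme < Uma.
Counting 8 from the smallest end gives Gita.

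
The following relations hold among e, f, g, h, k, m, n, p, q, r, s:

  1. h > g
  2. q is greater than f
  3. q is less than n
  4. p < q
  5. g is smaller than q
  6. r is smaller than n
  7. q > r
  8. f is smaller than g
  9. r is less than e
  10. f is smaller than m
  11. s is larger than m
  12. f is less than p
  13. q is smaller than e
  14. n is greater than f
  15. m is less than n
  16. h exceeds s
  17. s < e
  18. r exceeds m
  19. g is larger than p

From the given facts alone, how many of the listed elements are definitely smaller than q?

5

Directly below q: f, r, p, g.
One step further: m (5 so far).
Nothing else is reachable below q; 5 in all.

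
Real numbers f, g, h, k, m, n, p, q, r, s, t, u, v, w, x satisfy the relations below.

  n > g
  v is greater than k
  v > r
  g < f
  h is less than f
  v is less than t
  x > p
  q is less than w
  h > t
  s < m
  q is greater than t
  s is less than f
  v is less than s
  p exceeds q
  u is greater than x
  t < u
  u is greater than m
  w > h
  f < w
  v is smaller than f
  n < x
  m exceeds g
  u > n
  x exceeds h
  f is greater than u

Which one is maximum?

w

k is not greatest since k < v; r is not greatest since r < v; v is not greatest since v < t; g is not greatest since g < n; t is not greatest since t < h; q is not greatest since q < p; s is not greatest since s < f; n is not greatest since n < u; p is not greatest since p < x; h is not greatest since h < w; m is not greatest since m < u; x is not greatest since x < u; u is not greatest since u < f; f is not greatest since f < w.
Only w has nothing above it, so w is the maximum.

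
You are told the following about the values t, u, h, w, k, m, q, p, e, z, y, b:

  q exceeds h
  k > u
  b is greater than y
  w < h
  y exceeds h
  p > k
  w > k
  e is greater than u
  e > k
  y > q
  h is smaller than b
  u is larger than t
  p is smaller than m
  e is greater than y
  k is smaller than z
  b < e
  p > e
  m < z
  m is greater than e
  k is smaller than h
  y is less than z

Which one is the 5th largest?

The consecutive relations fix a unique order: t < u < k < w < h < q < y < b < e < p < m < z.
Counting 5 from the largest end gives b.

b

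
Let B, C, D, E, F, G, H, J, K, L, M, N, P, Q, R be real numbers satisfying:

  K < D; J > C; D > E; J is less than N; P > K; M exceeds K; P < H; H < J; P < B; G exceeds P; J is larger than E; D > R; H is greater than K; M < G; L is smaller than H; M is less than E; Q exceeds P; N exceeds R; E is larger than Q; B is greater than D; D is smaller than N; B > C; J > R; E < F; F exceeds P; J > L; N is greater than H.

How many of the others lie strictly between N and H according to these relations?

1

Chaining upward from H reaches: J.
Chaining downward from N reaches: K, P, L, M, R, Q, E, D, C, J.
Strictly between H and N are those in both lists: J — 1 element.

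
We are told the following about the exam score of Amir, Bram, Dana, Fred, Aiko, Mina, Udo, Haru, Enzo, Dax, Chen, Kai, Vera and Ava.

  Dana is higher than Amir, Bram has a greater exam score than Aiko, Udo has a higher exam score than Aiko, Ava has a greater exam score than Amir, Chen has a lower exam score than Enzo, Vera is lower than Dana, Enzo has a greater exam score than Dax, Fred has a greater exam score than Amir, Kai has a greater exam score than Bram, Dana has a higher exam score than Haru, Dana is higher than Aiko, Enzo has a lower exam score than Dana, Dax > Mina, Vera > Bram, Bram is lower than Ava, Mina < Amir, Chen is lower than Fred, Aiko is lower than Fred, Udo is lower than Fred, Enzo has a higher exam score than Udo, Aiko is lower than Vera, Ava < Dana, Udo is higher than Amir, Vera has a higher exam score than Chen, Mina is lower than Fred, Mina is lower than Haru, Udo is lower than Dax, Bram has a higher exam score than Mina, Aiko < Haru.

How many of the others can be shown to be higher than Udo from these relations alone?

4

The elements the relations force above Udo are Dax, Fred, Enzo, Dana — no chain reaches any other.
That is 4.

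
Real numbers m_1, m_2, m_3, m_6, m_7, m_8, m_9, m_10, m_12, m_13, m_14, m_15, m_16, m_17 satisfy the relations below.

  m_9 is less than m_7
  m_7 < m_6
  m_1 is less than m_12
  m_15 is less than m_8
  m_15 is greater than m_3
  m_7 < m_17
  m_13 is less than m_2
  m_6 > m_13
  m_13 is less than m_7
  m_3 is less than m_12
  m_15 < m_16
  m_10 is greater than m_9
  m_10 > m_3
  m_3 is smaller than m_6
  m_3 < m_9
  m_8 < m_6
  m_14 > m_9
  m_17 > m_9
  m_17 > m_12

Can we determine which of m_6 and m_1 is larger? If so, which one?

undetermined

Following every chain through m_1: above m_1 we get m_12, m_17.
m_6 is not reached, and no chain runs the other way from m_6 to m_1.
So the given relations leave the order of m_1 and m_6 undetermined.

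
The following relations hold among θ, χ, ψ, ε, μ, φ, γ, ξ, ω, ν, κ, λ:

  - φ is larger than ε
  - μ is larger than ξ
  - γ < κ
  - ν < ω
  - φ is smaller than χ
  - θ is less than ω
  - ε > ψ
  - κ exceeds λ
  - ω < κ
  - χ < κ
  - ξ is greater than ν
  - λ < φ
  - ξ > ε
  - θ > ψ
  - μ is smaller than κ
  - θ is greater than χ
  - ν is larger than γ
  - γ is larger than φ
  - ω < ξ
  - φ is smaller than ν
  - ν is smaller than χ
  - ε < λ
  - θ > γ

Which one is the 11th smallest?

Piecing the relations together gives one ordering: ψ < ε < λ < φ < γ < ν < χ < θ < ω < ξ < μ < κ.
Counting 11 from the smallest end gives μ.

μ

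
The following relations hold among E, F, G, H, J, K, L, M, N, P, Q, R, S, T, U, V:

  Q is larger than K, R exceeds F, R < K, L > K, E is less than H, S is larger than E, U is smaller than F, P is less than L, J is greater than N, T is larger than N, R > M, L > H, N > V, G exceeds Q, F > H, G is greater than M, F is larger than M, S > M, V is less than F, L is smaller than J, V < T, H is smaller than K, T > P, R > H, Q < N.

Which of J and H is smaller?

Link the given pairs in sequence: H < F; F < R; R < K; K < Q; Q < N; N < J.
Together: H < F < R < K < Q < N < J.
So H < J; H is the smaller of the two.

H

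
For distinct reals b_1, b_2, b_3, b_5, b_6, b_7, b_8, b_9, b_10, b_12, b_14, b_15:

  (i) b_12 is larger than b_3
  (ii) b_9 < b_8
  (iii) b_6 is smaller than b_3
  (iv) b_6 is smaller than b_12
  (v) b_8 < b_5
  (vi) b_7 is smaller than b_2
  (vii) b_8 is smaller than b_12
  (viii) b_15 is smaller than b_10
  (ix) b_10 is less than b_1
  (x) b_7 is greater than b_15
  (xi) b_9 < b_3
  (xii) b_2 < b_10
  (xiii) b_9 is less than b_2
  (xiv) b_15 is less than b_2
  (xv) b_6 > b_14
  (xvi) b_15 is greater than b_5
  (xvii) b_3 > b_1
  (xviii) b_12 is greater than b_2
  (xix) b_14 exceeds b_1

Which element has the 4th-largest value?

b_14

Chaining the given pairs: b_9 < b_8 < b_5 < b_15 < b_7 < b_2 < b_10 < b_1 < b_14 < b_6 < b_3 < b_12.
The 4th largest is b_14.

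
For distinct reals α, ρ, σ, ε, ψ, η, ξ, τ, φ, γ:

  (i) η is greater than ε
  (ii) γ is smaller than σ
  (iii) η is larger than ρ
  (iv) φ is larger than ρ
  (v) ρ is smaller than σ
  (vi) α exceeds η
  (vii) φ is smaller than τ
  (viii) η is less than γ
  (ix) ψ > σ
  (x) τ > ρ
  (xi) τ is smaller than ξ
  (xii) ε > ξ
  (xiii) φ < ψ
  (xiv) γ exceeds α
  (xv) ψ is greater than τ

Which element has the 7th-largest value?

ξ

Piecing the relations together gives one ordering: ρ < φ < τ < ξ < ε < η < α < γ < σ < ψ.
The 7th largest is ξ.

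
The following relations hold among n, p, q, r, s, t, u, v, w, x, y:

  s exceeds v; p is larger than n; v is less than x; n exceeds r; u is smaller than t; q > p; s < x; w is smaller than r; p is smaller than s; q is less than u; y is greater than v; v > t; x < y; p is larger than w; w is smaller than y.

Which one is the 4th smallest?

p

The consecutive relations fix a unique order: w < r < n < p < q < u < t < v < s < x < y.
Counting 4 from the smallest end gives p.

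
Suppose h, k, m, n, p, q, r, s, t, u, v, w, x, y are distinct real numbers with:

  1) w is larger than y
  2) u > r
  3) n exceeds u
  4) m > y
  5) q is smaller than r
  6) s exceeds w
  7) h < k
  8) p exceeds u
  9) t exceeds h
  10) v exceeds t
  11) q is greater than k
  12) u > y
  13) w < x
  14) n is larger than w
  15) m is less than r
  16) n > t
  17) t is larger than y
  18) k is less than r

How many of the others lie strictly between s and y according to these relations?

The relations place y below s. An element lies strictly between them when it is forced above y and also forced below s.
Above y: {t, w, m, r, u, v, x, p, n}. Below s: {w}.
Intersection: {w} — 1.

1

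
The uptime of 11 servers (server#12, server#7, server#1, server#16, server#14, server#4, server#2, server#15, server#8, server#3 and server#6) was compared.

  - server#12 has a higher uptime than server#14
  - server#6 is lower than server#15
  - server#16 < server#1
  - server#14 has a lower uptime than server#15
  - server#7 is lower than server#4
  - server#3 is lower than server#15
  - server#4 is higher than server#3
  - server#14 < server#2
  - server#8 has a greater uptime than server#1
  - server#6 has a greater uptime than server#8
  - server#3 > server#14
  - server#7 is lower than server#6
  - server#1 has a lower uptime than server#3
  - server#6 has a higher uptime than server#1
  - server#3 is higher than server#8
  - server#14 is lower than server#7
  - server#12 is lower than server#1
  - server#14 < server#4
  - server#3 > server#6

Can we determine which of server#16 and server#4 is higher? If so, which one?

server#16 < server#1 < server#8 < server#3 < server#4, by transitivity through server#1, server#8, server#3.
So server#4 is higher.

server#4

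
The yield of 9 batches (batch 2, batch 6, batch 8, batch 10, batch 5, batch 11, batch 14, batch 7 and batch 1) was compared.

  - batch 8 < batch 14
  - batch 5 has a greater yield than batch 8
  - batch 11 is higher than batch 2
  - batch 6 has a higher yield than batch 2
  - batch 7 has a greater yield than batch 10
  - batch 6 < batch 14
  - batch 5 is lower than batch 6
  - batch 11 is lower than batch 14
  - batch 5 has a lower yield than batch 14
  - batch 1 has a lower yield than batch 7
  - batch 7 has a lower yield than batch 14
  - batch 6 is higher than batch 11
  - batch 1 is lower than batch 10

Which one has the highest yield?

batch 1 is not greatest since batch 1 < batch 7; batch 2 is not greatest since batch 2 < batch 6; batch 10 is not greatest since batch 10 < batch 7; batch 11 is not greatest since batch 11 < batch 14; batch 8 is not greatest since batch 8 < batch 5; batch 5 is not greatest since batch 5 < batch 14; batch 7 is not greatest since batch 7 < batch 14; batch 6 is not greatest since batch 6 < batch 14.
Only batch 14 has nothing above it, so batch 14 is the highest yield.

batch 14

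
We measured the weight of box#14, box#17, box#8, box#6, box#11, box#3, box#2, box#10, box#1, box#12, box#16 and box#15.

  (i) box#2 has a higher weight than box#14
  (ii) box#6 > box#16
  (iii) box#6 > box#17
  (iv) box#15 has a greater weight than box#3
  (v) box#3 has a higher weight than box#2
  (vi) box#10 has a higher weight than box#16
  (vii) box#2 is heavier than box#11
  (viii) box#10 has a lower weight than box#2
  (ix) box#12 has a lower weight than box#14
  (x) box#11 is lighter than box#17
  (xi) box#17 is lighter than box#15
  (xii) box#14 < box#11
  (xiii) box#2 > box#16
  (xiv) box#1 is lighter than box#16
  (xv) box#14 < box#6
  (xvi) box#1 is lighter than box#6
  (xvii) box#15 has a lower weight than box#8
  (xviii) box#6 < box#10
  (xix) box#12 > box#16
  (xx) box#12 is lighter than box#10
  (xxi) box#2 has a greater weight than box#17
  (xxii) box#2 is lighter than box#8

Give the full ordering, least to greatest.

box#1 < box#16 < box#12 < box#14 < box#11 < box#17 < box#6 < box#10 < box#2 < box#3 < box#15 < box#8

Nothing is placed below box#1, so it is least; from there box#1 < box#16; box#16 < box#12; box#12 < box#14; box#14 < box#11; box#11 < box#17; box#17 < box#6; box#6 < box#10; box#10 < box#2; box#2 < box#3; box#3 < box#15; box#15 < box#8, each given directly.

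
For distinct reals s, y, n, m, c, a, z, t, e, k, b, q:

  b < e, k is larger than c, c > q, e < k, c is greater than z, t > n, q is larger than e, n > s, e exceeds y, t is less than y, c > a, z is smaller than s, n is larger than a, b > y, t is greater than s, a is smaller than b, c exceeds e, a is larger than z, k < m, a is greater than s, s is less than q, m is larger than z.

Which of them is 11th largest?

The consecutive relations fix a unique order: z < s < a < n < t < y < b < e < q < c < k < m.
Counting 11 from the largest end gives s.

s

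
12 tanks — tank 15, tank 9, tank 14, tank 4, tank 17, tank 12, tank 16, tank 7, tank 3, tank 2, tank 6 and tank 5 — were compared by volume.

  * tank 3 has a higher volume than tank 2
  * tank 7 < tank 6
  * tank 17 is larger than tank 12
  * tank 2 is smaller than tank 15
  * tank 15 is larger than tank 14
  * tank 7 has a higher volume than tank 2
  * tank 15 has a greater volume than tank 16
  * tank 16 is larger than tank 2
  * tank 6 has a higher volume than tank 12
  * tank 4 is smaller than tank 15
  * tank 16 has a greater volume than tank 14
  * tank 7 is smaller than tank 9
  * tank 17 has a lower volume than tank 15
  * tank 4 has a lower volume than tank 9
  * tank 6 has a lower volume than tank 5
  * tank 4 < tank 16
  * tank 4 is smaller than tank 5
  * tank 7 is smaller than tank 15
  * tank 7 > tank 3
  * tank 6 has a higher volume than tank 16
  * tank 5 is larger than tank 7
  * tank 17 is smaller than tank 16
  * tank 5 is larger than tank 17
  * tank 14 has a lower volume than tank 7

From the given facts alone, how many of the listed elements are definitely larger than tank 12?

5

Directly above tank 12: tank 17, tank 6.
One step further: tank 16, tank 15, tank 5 (5 so far).
No other element is forced above tank 12 by the given relations, so the count is 5.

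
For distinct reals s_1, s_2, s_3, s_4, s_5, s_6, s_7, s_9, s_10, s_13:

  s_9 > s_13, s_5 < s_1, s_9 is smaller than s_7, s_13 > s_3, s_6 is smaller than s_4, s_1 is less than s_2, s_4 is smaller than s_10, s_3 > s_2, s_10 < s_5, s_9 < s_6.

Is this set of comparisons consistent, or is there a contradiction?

Chaining the given relations yields s_6 < s_4 < s_10 < s_5 < s_1 < s_2 < s_3 < s_13 < s_9, so s_6 < s_9. But one relation states s_9 < s_6. These cannot both hold.

inconsistent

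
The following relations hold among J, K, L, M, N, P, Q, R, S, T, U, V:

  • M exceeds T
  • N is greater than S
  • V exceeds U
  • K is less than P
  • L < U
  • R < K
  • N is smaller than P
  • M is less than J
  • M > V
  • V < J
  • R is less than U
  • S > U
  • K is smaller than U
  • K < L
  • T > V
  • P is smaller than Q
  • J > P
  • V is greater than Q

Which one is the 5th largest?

The consecutive relations fix a unique order: R < K < L < U < S < N < P < Q < V < T < M < J.
The 5th largest is Q.

Q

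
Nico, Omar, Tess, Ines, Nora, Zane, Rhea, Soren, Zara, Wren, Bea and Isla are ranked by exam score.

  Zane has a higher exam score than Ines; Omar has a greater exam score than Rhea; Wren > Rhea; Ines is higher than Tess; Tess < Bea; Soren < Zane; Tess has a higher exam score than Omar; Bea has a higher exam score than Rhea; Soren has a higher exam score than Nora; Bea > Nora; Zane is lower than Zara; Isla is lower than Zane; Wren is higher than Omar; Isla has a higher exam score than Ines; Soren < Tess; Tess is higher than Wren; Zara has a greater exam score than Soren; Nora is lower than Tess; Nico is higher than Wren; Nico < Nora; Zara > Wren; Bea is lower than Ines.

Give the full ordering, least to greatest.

Rhea < Omar < Wren < Nico < Nora < Soren < Tess < Bea < Ines < Isla < Zane < Zara

Nothing is placed below Rhea, so it is least; from there Rhea < Omar; Omar < Wren; Wren < Nico; Nico < Nora; Nora < Soren; Soren < Tess; Tess < Bea; Bea < Ines; Ines < Isla; Isla < Zane; Zane < Zara, each given directly.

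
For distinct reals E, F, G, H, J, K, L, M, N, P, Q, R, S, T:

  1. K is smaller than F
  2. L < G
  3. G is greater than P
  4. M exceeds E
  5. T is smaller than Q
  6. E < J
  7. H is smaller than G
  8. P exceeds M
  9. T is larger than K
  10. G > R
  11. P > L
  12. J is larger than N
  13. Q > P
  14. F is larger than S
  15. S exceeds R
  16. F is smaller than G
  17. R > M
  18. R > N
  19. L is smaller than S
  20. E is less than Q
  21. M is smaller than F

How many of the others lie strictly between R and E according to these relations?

Chaining upward from E reaches: M, J, S, F, P, G, Q.
Chaining downward from R reaches: M, N.
Strictly between E and R are those in both lists: M — 1 element.

1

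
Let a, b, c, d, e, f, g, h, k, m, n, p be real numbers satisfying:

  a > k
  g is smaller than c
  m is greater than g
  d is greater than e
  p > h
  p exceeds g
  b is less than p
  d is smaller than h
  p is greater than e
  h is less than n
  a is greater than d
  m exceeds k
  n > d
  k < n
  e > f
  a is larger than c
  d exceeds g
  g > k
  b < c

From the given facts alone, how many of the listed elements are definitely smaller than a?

7

Directly below a: k, d, c.
One step further: g, e, b (6 so far).
One step further: f (7 so far).
Nothing else is reachable below a; 7 in all.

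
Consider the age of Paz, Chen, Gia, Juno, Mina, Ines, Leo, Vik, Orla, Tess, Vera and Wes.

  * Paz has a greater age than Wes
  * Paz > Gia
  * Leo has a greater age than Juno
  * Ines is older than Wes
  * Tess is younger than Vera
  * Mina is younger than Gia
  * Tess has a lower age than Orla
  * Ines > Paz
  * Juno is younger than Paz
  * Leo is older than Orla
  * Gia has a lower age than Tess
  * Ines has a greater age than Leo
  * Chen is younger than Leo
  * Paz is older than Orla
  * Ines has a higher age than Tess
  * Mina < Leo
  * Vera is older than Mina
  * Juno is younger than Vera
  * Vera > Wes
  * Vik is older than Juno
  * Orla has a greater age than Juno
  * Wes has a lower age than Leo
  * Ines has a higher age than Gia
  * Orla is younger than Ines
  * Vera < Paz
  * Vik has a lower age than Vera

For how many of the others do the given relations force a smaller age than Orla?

4

The elements the relations force below Orla are Mina, Juno, Gia, Tess — no chain reaches any other.
That is 4.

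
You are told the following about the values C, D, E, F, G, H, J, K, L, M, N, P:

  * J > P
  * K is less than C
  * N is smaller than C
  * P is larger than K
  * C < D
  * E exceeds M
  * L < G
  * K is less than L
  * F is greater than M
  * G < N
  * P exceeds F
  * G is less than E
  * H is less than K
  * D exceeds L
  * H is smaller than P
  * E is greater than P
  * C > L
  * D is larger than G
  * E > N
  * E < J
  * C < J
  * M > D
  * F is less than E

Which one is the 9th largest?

Chaining the given pairs: H < K < L < G < N < C < D < M < F < P < E < J.
Counting 9 from the largest end gives G.

G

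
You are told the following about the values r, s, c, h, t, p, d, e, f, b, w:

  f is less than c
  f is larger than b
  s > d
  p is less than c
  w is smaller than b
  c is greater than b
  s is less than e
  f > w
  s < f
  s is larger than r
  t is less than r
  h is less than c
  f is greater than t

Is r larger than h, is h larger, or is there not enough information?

Following every chain through h: above h we get c.
r is not reached, and no chain runs the other way from r to h.
So the given relations leave the order of h and r undetermined.

undetermined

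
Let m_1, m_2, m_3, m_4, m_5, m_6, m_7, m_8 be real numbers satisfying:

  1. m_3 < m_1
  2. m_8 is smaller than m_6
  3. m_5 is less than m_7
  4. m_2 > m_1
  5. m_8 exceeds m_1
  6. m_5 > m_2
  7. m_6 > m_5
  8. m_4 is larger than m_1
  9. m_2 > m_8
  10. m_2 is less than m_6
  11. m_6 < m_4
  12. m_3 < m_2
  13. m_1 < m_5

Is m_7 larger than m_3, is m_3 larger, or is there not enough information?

The relevant relations are m_3 < m_1; m_1 < m_8; m_8 < m_2; m_2 < m_5; m_5 < m_7.
Chaining these gives m_3 < m_1 < m_8 < m_2 < m_5 < m_7.
So m_7 is larger.

m_7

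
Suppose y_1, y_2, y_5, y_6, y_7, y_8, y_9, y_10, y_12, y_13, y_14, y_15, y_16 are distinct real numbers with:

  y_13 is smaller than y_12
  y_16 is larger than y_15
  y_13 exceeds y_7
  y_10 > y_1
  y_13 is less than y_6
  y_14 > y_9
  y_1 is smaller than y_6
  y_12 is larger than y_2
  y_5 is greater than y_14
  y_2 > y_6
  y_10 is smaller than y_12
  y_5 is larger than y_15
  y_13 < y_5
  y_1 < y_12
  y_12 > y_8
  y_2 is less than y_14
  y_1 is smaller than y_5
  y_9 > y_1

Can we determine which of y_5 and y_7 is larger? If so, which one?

y_7 < y_13 and y_13 < y_6 give y_7 < y_6.
Then y_6 < y_2 extends the chain to y_2.
With y_2 < y_14: y_7 < y_13 < y_6 < y_2 < y_14.
Then y_14 < y_5 extends the chain to y_5.
So y_5 is larger.

y_5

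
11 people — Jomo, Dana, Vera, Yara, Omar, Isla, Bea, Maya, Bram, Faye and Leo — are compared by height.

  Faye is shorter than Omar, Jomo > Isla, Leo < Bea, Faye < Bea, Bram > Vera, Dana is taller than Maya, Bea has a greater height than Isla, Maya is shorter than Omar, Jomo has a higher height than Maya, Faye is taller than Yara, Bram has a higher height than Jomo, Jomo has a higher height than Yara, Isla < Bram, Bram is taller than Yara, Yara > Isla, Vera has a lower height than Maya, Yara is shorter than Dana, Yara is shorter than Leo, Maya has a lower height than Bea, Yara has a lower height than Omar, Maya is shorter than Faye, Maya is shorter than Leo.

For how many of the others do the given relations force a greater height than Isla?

From Isla the given relations immediately reach Yara, Jomo, Bram, Bea.
From those, Dana, Faye, Leo, Omar — 8 in total.
Nothing else is reachable above Isla; 8 in all.

8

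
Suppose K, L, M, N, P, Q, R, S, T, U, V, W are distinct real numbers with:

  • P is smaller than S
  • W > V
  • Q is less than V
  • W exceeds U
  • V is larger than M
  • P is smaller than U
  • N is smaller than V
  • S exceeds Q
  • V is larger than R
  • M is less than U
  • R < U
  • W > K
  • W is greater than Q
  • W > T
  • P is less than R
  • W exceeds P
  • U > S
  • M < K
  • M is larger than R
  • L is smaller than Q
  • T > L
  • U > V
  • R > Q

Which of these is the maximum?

Chaining downward from W: directly below it, Q, P, T, V, U, K; then N, L, R, M, S.
That covers every other element, and nothing is given above W, so W is the maximum.

W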